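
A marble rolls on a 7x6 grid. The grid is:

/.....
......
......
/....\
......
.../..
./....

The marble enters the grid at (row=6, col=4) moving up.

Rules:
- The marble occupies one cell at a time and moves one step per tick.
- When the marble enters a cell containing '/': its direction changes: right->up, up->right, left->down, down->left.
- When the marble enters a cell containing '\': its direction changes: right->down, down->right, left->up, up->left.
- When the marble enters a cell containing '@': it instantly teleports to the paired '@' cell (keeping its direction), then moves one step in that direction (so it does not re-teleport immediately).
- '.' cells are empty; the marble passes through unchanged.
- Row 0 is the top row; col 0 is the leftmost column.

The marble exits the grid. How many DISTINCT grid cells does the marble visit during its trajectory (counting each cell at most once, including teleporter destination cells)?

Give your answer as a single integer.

Answer: 7

Derivation:
Step 1: enter (6,4), '.' pass, move up to (5,4)
Step 2: enter (5,4), '.' pass, move up to (4,4)
Step 3: enter (4,4), '.' pass, move up to (3,4)
Step 4: enter (3,4), '.' pass, move up to (2,4)
Step 5: enter (2,4), '.' pass, move up to (1,4)
Step 6: enter (1,4), '.' pass, move up to (0,4)
Step 7: enter (0,4), '.' pass, move up to (-1,4)
Step 8: at (-1,4) — EXIT via top edge, pos 4
Distinct cells visited: 7 (path length 7)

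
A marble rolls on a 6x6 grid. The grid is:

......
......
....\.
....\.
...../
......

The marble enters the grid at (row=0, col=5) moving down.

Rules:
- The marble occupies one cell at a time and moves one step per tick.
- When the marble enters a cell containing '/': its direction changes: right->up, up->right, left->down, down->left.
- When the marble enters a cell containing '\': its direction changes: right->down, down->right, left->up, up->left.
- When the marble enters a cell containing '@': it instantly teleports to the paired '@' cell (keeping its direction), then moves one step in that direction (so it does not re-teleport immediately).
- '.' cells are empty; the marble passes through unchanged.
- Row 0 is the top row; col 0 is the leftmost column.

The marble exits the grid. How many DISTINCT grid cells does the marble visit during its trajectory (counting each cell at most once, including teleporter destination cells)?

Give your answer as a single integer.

Answer: 10

Derivation:
Step 1: enter (0,5), '.' pass, move down to (1,5)
Step 2: enter (1,5), '.' pass, move down to (2,5)
Step 3: enter (2,5), '.' pass, move down to (3,5)
Step 4: enter (3,5), '.' pass, move down to (4,5)
Step 5: enter (4,5), '/' deflects down->left, move left to (4,4)
Step 6: enter (4,4), '.' pass, move left to (4,3)
Step 7: enter (4,3), '.' pass, move left to (4,2)
Step 8: enter (4,2), '.' pass, move left to (4,1)
Step 9: enter (4,1), '.' pass, move left to (4,0)
Step 10: enter (4,0), '.' pass, move left to (4,-1)
Step 11: at (4,-1) — EXIT via left edge, pos 4
Distinct cells visited: 10 (path length 10)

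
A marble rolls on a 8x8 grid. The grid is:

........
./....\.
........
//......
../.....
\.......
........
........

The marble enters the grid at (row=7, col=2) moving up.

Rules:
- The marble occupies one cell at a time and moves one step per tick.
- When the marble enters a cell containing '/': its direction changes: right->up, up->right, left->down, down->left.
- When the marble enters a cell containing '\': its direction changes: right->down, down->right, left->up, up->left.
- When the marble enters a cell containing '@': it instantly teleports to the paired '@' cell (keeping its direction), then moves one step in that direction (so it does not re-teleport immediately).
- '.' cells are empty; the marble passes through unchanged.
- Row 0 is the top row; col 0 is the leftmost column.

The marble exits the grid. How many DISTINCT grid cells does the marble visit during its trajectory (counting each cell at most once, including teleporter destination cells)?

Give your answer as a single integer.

Step 1: enter (7,2), '.' pass, move up to (6,2)
Step 2: enter (6,2), '.' pass, move up to (5,2)
Step 3: enter (5,2), '.' pass, move up to (4,2)
Step 4: enter (4,2), '/' deflects up->right, move right to (4,3)
Step 5: enter (4,3), '.' pass, move right to (4,4)
Step 6: enter (4,4), '.' pass, move right to (4,5)
Step 7: enter (4,5), '.' pass, move right to (4,6)
Step 8: enter (4,6), '.' pass, move right to (4,7)
Step 9: enter (4,7), '.' pass, move right to (4,8)
Step 10: at (4,8) — EXIT via right edge, pos 4
Distinct cells visited: 9 (path length 9)

Answer: 9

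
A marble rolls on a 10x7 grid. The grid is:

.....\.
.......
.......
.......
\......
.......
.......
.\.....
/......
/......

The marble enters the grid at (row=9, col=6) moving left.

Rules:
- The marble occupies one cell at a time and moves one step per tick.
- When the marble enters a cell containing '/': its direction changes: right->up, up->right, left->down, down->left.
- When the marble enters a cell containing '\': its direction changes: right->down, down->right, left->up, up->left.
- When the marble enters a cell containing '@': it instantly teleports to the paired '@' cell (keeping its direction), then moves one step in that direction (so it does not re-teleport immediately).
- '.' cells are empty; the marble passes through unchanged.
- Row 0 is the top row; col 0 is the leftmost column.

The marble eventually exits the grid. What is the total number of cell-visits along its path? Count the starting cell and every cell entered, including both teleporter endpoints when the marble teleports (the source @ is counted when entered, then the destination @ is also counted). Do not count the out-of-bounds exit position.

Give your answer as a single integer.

Answer: 7

Derivation:
Step 1: enter (9,6), '.' pass, move left to (9,5)
Step 2: enter (9,5), '.' pass, move left to (9,4)
Step 3: enter (9,4), '.' pass, move left to (9,3)
Step 4: enter (9,3), '.' pass, move left to (9,2)
Step 5: enter (9,2), '.' pass, move left to (9,1)
Step 6: enter (9,1), '.' pass, move left to (9,0)
Step 7: enter (9,0), '/' deflects left->down, move down to (10,0)
Step 8: at (10,0) — EXIT via bottom edge, pos 0
Path length (cell visits): 7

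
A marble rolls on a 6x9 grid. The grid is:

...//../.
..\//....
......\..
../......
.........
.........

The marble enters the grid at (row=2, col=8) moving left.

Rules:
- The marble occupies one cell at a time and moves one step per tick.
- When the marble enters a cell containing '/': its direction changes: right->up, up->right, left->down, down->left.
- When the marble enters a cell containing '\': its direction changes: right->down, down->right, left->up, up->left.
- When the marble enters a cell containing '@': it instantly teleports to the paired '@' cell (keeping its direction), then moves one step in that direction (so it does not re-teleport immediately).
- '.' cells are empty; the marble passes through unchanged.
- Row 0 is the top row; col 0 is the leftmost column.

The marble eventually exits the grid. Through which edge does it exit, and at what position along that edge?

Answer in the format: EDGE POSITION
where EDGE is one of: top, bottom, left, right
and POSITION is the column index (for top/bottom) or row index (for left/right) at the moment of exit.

Answer: top 6

Derivation:
Step 1: enter (2,8), '.' pass, move left to (2,7)
Step 2: enter (2,7), '.' pass, move left to (2,6)
Step 3: enter (2,6), '\' deflects left->up, move up to (1,6)
Step 4: enter (1,6), '.' pass, move up to (0,6)
Step 5: enter (0,6), '.' pass, move up to (-1,6)
Step 6: at (-1,6) — EXIT via top edge, pos 6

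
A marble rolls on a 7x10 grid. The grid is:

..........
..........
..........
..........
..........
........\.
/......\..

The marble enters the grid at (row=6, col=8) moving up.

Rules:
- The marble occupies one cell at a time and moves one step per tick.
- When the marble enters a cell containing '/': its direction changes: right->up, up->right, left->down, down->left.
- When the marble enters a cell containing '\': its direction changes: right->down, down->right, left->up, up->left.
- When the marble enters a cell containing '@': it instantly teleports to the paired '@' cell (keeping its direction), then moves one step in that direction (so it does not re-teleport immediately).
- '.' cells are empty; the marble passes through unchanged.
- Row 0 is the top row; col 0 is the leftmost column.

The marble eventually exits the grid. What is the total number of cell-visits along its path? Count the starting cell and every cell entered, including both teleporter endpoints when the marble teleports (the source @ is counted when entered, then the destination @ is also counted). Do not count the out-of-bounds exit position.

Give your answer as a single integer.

Answer: 10

Derivation:
Step 1: enter (6,8), '.' pass, move up to (5,8)
Step 2: enter (5,8), '\' deflects up->left, move left to (5,7)
Step 3: enter (5,7), '.' pass, move left to (5,6)
Step 4: enter (5,6), '.' pass, move left to (5,5)
Step 5: enter (5,5), '.' pass, move left to (5,4)
Step 6: enter (5,4), '.' pass, move left to (5,3)
Step 7: enter (5,3), '.' pass, move left to (5,2)
Step 8: enter (5,2), '.' pass, move left to (5,1)
Step 9: enter (5,1), '.' pass, move left to (5,0)
Step 10: enter (5,0), '.' pass, move left to (5,-1)
Step 11: at (5,-1) — EXIT via left edge, pos 5
Path length (cell visits): 10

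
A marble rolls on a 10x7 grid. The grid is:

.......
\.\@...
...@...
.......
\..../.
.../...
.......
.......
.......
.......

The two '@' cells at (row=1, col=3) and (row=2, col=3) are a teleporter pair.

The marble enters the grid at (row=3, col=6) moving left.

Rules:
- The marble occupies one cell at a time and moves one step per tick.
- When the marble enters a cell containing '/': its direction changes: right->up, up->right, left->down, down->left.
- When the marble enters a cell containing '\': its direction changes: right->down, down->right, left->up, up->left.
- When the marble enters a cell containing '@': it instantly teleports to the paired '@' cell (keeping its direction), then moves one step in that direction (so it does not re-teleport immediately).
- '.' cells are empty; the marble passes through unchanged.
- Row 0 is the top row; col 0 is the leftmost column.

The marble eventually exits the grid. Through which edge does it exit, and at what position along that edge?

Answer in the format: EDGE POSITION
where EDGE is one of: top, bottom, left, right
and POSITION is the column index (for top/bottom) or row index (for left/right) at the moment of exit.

Answer: left 3

Derivation:
Step 1: enter (3,6), '.' pass, move left to (3,5)
Step 2: enter (3,5), '.' pass, move left to (3,4)
Step 3: enter (3,4), '.' pass, move left to (3,3)
Step 4: enter (3,3), '.' pass, move left to (3,2)
Step 5: enter (3,2), '.' pass, move left to (3,1)
Step 6: enter (3,1), '.' pass, move left to (3,0)
Step 7: enter (3,0), '.' pass, move left to (3,-1)
Step 8: at (3,-1) — EXIT via left edge, pos 3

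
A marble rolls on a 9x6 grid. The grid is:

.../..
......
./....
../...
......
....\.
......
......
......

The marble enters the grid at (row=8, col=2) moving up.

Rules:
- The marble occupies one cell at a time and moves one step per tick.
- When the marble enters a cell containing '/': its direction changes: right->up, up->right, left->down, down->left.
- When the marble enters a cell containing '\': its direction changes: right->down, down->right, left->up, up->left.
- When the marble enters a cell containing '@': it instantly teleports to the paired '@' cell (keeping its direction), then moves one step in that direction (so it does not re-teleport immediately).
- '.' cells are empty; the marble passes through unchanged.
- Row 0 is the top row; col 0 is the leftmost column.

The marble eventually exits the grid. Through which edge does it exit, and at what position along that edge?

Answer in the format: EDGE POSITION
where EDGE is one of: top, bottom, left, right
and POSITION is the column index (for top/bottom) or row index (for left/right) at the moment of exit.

Answer: right 3

Derivation:
Step 1: enter (8,2), '.' pass, move up to (7,2)
Step 2: enter (7,2), '.' pass, move up to (6,2)
Step 3: enter (6,2), '.' pass, move up to (5,2)
Step 4: enter (5,2), '.' pass, move up to (4,2)
Step 5: enter (4,2), '.' pass, move up to (3,2)
Step 6: enter (3,2), '/' deflects up->right, move right to (3,3)
Step 7: enter (3,3), '.' pass, move right to (3,4)
Step 8: enter (3,4), '.' pass, move right to (3,5)
Step 9: enter (3,5), '.' pass, move right to (3,6)
Step 10: at (3,6) — EXIT via right edge, pos 3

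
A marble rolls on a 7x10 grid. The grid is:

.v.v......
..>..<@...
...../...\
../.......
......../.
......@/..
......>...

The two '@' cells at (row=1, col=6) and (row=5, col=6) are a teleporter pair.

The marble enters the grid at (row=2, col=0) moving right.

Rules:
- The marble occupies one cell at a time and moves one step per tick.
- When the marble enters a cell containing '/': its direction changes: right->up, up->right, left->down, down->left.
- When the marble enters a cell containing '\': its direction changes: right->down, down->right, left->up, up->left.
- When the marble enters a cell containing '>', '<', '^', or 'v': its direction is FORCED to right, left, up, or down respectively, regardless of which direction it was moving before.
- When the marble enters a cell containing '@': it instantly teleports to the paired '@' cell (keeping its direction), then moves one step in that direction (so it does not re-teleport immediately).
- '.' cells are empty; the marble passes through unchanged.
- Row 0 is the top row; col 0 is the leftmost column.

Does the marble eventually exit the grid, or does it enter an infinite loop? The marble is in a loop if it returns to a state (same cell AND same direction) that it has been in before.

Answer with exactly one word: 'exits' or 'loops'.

Answer: loops

Derivation:
Step 1: enter (2,0), '.' pass, move right to (2,1)
Step 2: enter (2,1), '.' pass, move right to (2,2)
Step 3: enter (2,2), '.' pass, move right to (2,3)
Step 4: enter (2,3), '.' pass, move right to (2,4)
Step 5: enter (2,4), '.' pass, move right to (2,5)
Step 6: enter (2,5), '/' deflects right->up, move up to (1,5)
Step 7: enter (1,5), '<' forces up->left, move left to (1,4)
Step 8: enter (1,4), '.' pass, move left to (1,3)
Step 9: enter (1,3), '.' pass, move left to (1,2)
Step 10: enter (1,2), '>' forces left->right, move right to (1,3)
Step 11: enter (1,3), '.' pass, move right to (1,4)
Step 12: enter (1,4), '.' pass, move right to (1,5)
Step 13: enter (1,5), '<' forces right->left, move left to (1,4)
Step 14: at (1,4) dir=left — LOOP DETECTED (seen before)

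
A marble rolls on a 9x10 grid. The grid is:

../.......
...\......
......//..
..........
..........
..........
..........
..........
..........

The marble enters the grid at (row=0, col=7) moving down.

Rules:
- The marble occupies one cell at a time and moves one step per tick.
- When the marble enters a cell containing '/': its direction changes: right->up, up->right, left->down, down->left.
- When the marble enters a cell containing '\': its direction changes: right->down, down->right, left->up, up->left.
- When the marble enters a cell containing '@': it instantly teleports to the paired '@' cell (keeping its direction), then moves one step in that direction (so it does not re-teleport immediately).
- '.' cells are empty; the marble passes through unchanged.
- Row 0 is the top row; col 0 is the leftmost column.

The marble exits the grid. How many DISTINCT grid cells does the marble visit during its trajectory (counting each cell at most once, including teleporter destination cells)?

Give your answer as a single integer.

Step 1: enter (0,7), '.' pass, move down to (1,7)
Step 2: enter (1,7), '.' pass, move down to (2,7)
Step 3: enter (2,7), '/' deflects down->left, move left to (2,6)
Step 4: enter (2,6), '/' deflects left->down, move down to (3,6)
Step 5: enter (3,6), '.' pass, move down to (4,6)
Step 6: enter (4,6), '.' pass, move down to (5,6)
Step 7: enter (5,6), '.' pass, move down to (6,6)
Step 8: enter (6,6), '.' pass, move down to (7,6)
Step 9: enter (7,6), '.' pass, move down to (8,6)
Step 10: enter (8,6), '.' pass, move down to (9,6)
Step 11: at (9,6) — EXIT via bottom edge, pos 6
Distinct cells visited: 10 (path length 10)

Answer: 10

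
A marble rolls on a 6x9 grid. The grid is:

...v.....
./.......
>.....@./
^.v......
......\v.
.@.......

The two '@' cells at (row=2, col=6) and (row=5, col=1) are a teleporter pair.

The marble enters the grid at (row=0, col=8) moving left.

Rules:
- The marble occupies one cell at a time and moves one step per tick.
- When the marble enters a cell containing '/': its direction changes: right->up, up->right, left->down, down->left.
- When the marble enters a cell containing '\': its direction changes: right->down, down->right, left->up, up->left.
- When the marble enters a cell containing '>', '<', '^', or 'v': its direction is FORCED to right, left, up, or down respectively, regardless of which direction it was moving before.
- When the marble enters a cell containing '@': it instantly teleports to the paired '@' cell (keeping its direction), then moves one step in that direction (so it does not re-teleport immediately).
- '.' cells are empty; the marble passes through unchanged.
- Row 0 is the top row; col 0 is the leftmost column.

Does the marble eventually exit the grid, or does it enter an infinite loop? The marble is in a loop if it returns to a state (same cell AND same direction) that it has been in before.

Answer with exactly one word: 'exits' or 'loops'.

Step 1: enter (0,8), '.' pass, move left to (0,7)
Step 2: enter (0,7), '.' pass, move left to (0,6)
Step 3: enter (0,6), '.' pass, move left to (0,5)
Step 4: enter (0,5), '.' pass, move left to (0,4)
Step 5: enter (0,4), '.' pass, move left to (0,3)
Step 6: enter (0,3), 'v' forces left->down, move down to (1,3)
Step 7: enter (1,3), '.' pass, move down to (2,3)
Step 8: enter (2,3), '.' pass, move down to (3,3)
Step 9: enter (3,3), '.' pass, move down to (4,3)
Step 10: enter (4,3), '.' pass, move down to (5,3)
Step 11: enter (5,3), '.' pass, move down to (6,3)
Step 12: at (6,3) — EXIT via bottom edge, pos 3

Answer: exits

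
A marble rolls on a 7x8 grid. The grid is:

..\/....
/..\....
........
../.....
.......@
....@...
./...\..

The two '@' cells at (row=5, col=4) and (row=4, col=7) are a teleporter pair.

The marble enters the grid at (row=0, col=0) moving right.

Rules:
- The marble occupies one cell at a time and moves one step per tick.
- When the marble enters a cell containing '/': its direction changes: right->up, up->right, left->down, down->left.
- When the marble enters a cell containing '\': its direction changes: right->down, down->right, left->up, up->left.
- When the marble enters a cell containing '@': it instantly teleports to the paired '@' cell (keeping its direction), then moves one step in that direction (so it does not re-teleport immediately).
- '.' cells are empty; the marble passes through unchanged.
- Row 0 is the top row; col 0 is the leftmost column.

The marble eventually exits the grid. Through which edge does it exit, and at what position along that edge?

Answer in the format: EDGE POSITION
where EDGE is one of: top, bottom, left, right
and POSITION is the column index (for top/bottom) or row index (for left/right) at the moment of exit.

Answer: left 3

Derivation:
Step 1: enter (0,0), '.' pass, move right to (0,1)
Step 2: enter (0,1), '.' pass, move right to (0,2)
Step 3: enter (0,2), '\' deflects right->down, move down to (1,2)
Step 4: enter (1,2), '.' pass, move down to (2,2)
Step 5: enter (2,2), '.' pass, move down to (3,2)
Step 6: enter (3,2), '/' deflects down->left, move left to (3,1)
Step 7: enter (3,1), '.' pass, move left to (3,0)
Step 8: enter (3,0), '.' pass, move left to (3,-1)
Step 9: at (3,-1) — EXIT via left edge, pos 3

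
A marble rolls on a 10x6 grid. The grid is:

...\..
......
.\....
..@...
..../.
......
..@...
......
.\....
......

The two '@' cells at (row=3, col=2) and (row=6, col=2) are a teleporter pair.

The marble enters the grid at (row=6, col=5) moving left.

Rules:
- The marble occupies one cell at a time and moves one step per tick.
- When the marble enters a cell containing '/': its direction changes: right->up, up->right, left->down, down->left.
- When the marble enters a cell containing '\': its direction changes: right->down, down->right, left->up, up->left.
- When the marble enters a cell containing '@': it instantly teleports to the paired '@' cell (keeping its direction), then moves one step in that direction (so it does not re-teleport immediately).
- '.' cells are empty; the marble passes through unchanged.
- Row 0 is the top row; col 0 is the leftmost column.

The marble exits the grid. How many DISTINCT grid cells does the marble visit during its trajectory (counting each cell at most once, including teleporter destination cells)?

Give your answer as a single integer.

Step 1: enter (6,5), '.' pass, move left to (6,4)
Step 2: enter (6,4), '.' pass, move left to (6,3)
Step 3: enter (6,3), '.' pass, move left to (6,2)
Step 4: enter (6,2), '@' teleport (6,2)->(3,2), also enter (3,2), move left to (3,1)
Step 5: enter (3,1), '.' pass, move left to (3,0)
Step 6: enter (3,0), '.' pass, move left to (3,-1)
Step 7: at (3,-1) — EXIT via left edge, pos 3
Distinct cells visited: 7 (path length 7)

Answer: 7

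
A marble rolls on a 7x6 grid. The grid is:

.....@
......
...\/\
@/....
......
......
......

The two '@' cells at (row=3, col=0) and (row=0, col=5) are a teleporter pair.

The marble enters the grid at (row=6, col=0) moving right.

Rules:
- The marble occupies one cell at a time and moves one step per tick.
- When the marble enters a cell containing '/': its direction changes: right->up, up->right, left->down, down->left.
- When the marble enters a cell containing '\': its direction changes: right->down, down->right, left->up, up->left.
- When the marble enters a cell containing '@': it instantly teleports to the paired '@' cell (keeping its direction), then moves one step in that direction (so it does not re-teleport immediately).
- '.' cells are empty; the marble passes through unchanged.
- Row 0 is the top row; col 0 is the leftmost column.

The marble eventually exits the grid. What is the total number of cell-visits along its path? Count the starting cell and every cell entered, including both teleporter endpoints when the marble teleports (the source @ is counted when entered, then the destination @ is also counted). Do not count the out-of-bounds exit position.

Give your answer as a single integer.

Step 1: enter (6,0), '.' pass, move right to (6,1)
Step 2: enter (6,1), '.' pass, move right to (6,2)
Step 3: enter (6,2), '.' pass, move right to (6,3)
Step 4: enter (6,3), '.' pass, move right to (6,4)
Step 5: enter (6,4), '.' pass, move right to (6,5)
Step 6: enter (6,5), '.' pass, move right to (6,6)
Step 7: at (6,6) — EXIT via right edge, pos 6
Path length (cell visits): 6

Answer: 6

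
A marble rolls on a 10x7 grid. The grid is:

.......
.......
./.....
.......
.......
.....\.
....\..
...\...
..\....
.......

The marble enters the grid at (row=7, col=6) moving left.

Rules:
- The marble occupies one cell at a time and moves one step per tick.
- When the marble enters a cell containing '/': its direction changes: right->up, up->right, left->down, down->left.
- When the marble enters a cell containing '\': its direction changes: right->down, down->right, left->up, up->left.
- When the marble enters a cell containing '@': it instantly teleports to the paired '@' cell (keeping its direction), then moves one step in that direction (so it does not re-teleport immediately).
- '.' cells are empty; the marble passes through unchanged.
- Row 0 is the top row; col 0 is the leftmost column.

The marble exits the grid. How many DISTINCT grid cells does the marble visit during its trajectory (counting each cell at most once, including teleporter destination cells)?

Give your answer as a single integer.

Answer: 11

Derivation:
Step 1: enter (7,6), '.' pass, move left to (7,5)
Step 2: enter (7,5), '.' pass, move left to (7,4)
Step 3: enter (7,4), '.' pass, move left to (7,3)
Step 4: enter (7,3), '\' deflects left->up, move up to (6,3)
Step 5: enter (6,3), '.' pass, move up to (5,3)
Step 6: enter (5,3), '.' pass, move up to (4,3)
Step 7: enter (4,3), '.' pass, move up to (3,3)
Step 8: enter (3,3), '.' pass, move up to (2,3)
Step 9: enter (2,3), '.' pass, move up to (1,3)
Step 10: enter (1,3), '.' pass, move up to (0,3)
Step 11: enter (0,3), '.' pass, move up to (-1,3)
Step 12: at (-1,3) — EXIT via top edge, pos 3
Distinct cells visited: 11 (path length 11)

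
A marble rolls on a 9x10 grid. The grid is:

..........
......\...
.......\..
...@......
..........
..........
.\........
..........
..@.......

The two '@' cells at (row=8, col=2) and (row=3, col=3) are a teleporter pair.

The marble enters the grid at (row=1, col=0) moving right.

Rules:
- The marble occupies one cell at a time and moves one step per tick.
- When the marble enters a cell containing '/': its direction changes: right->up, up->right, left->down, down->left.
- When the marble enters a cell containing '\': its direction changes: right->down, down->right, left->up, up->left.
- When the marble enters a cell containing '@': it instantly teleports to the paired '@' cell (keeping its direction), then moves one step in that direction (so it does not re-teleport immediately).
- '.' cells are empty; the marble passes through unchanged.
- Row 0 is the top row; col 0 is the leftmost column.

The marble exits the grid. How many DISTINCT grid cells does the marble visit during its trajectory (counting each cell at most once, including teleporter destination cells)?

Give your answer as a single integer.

Step 1: enter (1,0), '.' pass, move right to (1,1)
Step 2: enter (1,1), '.' pass, move right to (1,2)
Step 3: enter (1,2), '.' pass, move right to (1,3)
Step 4: enter (1,3), '.' pass, move right to (1,4)
Step 5: enter (1,4), '.' pass, move right to (1,5)
Step 6: enter (1,5), '.' pass, move right to (1,6)
Step 7: enter (1,6), '\' deflects right->down, move down to (2,6)
Step 8: enter (2,6), '.' pass, move down to (3,6)
Step 9: enter (3,6), '.' pass, move down to (4,6)
Step 10: enter (4,6), '.' pass, move down to (5,6)
Step 11: enter (5,6), '.' pass, move down to (6,6)
Step 12: enter (6,6), '.' pass, move down to (7,6)
Step 13: enter (7,6), '.' pass, move down to (8,6)
Step 14: enter (8,6), '.' pass, move down to (9,6)
Step 15: at (9,6) — EXIT via bottom edge, pos 6
Distinct cells visited: 14 (path length 14)

Answer: 14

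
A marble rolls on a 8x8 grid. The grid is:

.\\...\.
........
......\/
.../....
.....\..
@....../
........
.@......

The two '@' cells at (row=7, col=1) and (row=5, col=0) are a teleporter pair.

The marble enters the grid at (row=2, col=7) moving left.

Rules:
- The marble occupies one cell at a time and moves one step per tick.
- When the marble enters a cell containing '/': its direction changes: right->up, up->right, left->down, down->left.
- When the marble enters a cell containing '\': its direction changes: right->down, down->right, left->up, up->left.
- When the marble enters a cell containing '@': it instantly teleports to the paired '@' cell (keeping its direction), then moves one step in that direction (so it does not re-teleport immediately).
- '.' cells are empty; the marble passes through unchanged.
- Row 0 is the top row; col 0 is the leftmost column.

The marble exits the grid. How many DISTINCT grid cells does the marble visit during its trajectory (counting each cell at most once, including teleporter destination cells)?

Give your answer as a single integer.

Answer: 13

Derivation:
Step 1: enter (2,7), '/' deflects left->down, move down to (3,7)
Step 2: enter (3,7), '.' pass, move down to (4,7)
Step 3: enter (4,7), '.' pass, move down to (5,7)
Step 4: enter (5,7), '/' deflects down->left, move left to (5,6)
Step 5: enter (5,6), '.' pass, move left to (5,5)
Step 6: enter (5,5), '.' pass, move left to (5,4)
Step 7: enter (5,4), '.' pass, move left to (5,3)
Step 8: enter (5,3), '.' pass, move left to (5,2)
Step 9: enter (5,2), '.' pass, move left to (5,1)
Step 10: enter (5,1), '.' pass, move left to (5,0)
Step 11: enter (5,0), '@' teleport (5,0)->(7,1), also enter (7,1), move left to (7,0)
Step 12: enter (7,0), '.' pass, move left to (7,-1)
Step 13: at (7,-1) — EXIT via left edge, pos 7
Distinct cells visited: 13 (path length 13)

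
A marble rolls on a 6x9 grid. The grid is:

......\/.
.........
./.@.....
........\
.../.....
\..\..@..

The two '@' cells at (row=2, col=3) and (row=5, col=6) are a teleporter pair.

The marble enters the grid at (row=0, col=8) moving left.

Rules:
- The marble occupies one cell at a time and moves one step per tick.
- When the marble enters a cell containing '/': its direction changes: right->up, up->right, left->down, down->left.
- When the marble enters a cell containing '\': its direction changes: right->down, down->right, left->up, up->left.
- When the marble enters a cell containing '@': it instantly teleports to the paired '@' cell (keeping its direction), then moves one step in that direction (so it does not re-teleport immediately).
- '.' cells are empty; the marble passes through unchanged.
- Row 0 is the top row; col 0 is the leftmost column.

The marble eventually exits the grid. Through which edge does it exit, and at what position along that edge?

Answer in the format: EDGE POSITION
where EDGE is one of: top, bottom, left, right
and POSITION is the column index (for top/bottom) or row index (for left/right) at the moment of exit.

Answer: bottom 7

Derivation:
Step 1: enter (0,8), '.' pass, move left to (0,7)
Step 2: enter (0,7), '/' deflects left->down, move down to (1,7)
Step 3: enter (1,7), '.' pass, move down to (2,7)
Step 4: enter (2,7), '.' pass, move down to (3,7)
Step 5: enter (3,7), '.' pass, move down to (4,7)
Step 6: enter (4,7), '.' pass, move down to (5,7)
Step 7: enter (5,7), '.' pass, move down to (6,7)
Step 8: at (6,7) — EXIT via bottom edge, pos 7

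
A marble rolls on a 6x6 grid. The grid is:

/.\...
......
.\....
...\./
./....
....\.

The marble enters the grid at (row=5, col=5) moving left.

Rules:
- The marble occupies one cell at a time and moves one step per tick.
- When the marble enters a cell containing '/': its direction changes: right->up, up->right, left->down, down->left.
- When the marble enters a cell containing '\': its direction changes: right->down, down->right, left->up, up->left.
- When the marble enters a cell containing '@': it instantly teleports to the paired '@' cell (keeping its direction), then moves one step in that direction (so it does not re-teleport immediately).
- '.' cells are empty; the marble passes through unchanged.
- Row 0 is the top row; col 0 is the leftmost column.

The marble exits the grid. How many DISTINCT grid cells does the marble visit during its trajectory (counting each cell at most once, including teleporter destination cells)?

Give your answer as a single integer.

Step 1: enter (5,5), '.' pass, move left to (5,4)
Step 2: enter (5,4), '\' deflects left->up, move up to (4,4)
Step 3: enter (4,4), '.' pass, move up to (3,4)
Step 4: enter (3,4), '.' pass, move up to (2,4)
Step 5: enter (2,4), '.' pass, move up to (1,4)
Step 6: enter (1,4), '.' pass, move up to (0,4)
Step 7: enter (0,4), '.' pass, move up to (-1,4)
Step 8: at (-1,4) — EXIT via top edge, pos 4
Distinct cells visited: 7 (path length 7)

Answer: 7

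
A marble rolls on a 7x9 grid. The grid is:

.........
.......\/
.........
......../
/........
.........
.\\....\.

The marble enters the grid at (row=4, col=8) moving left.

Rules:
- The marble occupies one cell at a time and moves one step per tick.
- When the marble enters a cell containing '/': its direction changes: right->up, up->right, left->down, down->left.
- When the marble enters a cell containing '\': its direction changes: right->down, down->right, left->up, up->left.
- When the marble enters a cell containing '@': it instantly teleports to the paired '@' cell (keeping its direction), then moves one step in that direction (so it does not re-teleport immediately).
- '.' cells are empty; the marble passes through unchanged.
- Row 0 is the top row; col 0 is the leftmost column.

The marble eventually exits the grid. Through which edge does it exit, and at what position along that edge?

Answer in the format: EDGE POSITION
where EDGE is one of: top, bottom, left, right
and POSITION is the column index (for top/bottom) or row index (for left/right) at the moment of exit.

Answer: bottom 0

Derivation:
Step 1: enter (4,8), '.' pass, move left to (4,7)
Step 2: enter (4,7), '.' pass, move left to (4,6)
Step 3: enter (4,6), '.' pass, move left to (4,5)
Step 4: enter (4,5), '.' pass, move left to (4,4)
Step 5: enter (4,4), '.' pass, move left to (4,3)
Step 6: enter (4,3), '.' pass, move left to (4,2)
Step 7: enter (4,2), '.' pass, move left to (4,1)
Step 8: enter (4,1), '.' pass, move left to (4,0)
Step 9: enter (4,0), '/' deflects left->down, move down to (5,0)
Step 10: enter (5,0), '.' pass, move down to (6,0)
Step 11: enter (6,0), '.' pass, move down to (7,0)
Step 12: at (7,0) — EXIT via bottom edge, pos 0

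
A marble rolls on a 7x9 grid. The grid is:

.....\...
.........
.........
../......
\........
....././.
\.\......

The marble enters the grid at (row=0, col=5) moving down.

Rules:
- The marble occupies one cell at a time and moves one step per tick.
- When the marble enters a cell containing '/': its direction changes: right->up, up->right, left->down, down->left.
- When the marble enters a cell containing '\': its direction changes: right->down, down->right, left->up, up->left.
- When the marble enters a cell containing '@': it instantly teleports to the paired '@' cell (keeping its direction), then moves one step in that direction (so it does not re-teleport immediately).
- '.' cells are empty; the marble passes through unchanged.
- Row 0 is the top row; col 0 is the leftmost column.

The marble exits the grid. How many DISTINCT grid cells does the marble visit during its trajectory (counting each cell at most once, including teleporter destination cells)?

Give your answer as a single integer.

Answer: 4

Derivation:
Step 1: enter (0,5), '\' deflects down->right, move right to (0,6)
Step 2: enter (0,6), '.' pass, move right to (0,7)
Step 3: enter (0,7), '.' pass, move right to (0,8)
Step 4: enter (0,8), '.' pass, move right to (0,9)
Step 5: at (0,9) — EXIT via right edge, pos 0
Distinct cells visited: 4 (path length 4)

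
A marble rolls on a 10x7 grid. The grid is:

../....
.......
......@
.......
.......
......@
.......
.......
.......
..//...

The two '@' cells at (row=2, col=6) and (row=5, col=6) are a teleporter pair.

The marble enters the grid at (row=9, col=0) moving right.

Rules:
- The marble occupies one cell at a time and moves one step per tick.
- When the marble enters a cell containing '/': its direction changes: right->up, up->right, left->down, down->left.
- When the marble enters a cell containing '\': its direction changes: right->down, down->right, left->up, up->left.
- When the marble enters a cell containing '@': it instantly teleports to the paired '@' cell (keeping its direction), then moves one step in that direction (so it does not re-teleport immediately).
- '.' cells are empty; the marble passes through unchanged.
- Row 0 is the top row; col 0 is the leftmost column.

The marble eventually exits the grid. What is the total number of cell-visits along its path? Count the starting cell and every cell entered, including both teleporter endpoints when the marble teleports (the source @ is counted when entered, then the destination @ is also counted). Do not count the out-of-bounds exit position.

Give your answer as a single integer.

Answer: 16

Derivation:
Step 1: enter (9,0), '.' pass, move right to (9,1)
Step 2: enter (9,1), '.' pass, move right to (9,2)
Step 3: enter (9,2), '/' deflects right->up, move up to (8,2)
Step 4: enter (8,2), '.' pass, move up to (7,2)
Step 5: enter (7,2), '.' pass, move up to (6,2)
Step 6: enter (6,2), '.' pass, move up to (5,2)
Step 7: enter (5,2), '.' pass, move up to (4,2)
Step 8: enter (4,2), '.' pass, move up to (3,2)
Step 9: enter (3,2), '.' pass, move up to (2,2)
Step 10: enter (2,2), '.' pass, move up to (1,2)
Step 11: enter (1,2), '.' pass, move up to (0,2)
Step 12: enter (0,2), '/' deflects up->right, move right to (0,3)
Step 13: enter (0,3), '.' pass, move right to (0,4)
Step 14: enter (0,4), '.' pass, move right to (0,5)
Step 15: enter (0,5), '.' pass, move right to (0,6)
Step 16: enter (0,6), '.' pass, move right to (0,7)
Step 17: at (0,7) — EXIT via right edge, pos 0
Path length (cell visits): 16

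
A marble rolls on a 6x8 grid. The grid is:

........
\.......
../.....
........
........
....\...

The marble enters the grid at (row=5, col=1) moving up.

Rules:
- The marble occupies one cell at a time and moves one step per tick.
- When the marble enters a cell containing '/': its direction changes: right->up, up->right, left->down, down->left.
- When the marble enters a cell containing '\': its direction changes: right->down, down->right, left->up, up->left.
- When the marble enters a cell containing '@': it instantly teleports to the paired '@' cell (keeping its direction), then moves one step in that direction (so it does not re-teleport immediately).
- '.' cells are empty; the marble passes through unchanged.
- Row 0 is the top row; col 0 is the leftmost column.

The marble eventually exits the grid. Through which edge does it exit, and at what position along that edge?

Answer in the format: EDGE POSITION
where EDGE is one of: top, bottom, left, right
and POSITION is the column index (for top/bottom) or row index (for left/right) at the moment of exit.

Step 1: enter (5,1), '.' pass, move up to (4,1)
Step 2: enter (4,1), '.' pass, move up to (3,1)
Step 3: enter (3,1), '.' pass, move up to (2,1)
Step 4: enter (2,1), '.' pass, move up to (1,1)
Step 5: enter (1,1), '.' pass, move up to (0,1)
Step 6: enter (0,1), '.' pass, move up to (-1,1)
Step 7: at (-1,1) — EXIT via top edge, pos 1

Answer: top 1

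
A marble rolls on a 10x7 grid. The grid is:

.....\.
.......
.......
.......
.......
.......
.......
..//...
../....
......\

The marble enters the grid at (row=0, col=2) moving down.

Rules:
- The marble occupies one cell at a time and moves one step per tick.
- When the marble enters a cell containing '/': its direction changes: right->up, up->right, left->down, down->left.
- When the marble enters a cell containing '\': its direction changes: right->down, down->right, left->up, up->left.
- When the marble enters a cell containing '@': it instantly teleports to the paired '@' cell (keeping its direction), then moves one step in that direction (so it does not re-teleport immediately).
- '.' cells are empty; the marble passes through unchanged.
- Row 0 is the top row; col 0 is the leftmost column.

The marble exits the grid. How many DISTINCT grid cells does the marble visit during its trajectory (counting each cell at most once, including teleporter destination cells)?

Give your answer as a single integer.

Answer: 10

Derivation:
Step 1: enter (0,2), '.' pass, move down to (1,2)
Step 2: enter (1,2), '.' pass, move down to (2,2)
Step 3: enter (2,2), '.' pass, move down to (3,2)
Step 4: enter (3,2), '.' pass, move down to (4,2)
Step 5: enter (4,2), '.' pass, move down to (5,2)
Step 6: enter (5,2), '.' pass, move down to (6,2)
Step 7: enter (6,2), '.' pass, move down to (7,2)
Step 8: enter (7,2), '/' deflects down->left, move left to (7,1)
Step 9: enter (7,1), '.' pass, move left to (7,0)
Step 10: enter (7,0), '.' pass, move left to (7,-1)
Step 11: at (7,-1) — EXIT via left edge, pos 7
Distinct cells visited: 10 (path length 10)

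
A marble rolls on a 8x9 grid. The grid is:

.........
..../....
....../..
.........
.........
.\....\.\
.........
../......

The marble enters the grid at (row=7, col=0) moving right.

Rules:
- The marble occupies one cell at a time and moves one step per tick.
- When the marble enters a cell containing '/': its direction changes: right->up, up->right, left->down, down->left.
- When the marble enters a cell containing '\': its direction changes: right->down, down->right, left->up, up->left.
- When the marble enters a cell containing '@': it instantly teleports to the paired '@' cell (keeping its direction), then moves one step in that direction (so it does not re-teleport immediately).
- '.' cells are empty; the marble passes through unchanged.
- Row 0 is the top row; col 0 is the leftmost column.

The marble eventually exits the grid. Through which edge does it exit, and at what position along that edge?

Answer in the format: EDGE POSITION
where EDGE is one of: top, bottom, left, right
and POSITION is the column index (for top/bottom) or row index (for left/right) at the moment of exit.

Answer: top 2

Derivation:
Step 1: enter (7,0), '.' pass, move right to (7,1)
Step 2: enter (7,1), '.' pass, move right to (7,2)
Step 3: enter (7,2), '/' deflects right->up, move up to (6,2)
Step 4: enter (6,2), '.' pass, move up to (5,2)
Step 5: enter (5,2), '.' pass, move up to (4,2)
Step 6: enter (4,2), '.' pass, move up to (3,2)
Step 7: enter (3,2), '.' pass, move up to (2,2)
Step 8: enter (2,2), '.' pass, move up to (1,2)
Step 9: enter (1,2), '.' pass, move up to (0,2)
Step 10: enter (0,2), '.' pass, move up to (-1,2)
Step 11: at (-1,2) — EXIT via top edge, pos 2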